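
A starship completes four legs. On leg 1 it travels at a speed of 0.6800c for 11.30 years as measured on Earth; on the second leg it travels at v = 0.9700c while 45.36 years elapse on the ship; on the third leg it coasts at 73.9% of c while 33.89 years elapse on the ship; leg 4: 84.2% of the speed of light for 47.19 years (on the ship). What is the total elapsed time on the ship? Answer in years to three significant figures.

τ = 135 years

Leg 1: γ = 1/√(1 − 0.6800²) = 1/√0.5376 = 1.364; τ_1 = 11.30/1.364 = 8.285 years.
Leg 2: 45.36 years is already measured on the ship.
Leg 3: 33.89 years is already measured on the ship.
Leg 4: 47.19 years is already measured on the ship.
Total: 8.285 + 45.36 + 33.89 + 47.19 years.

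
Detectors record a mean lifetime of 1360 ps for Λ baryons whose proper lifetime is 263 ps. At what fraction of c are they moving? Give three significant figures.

β = 0.981

γ = Δt/τ₀ = 1360/263 = 5.171
β = √(1 − 1/γ²) = √(1 − 0.03740) = √0.9626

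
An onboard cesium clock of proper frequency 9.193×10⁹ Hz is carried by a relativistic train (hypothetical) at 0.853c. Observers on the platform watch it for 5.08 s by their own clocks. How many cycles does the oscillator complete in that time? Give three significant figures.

γ = 1/√(1 − 0.853²) = 1/√0.2724 = 1.916
During 5.08 s of lab time, the oscillator's proper time advances by τ = Δt/γ = 5.08/1.916 = 2.651 s = 2.651×10⁰ s.
N = f × τ = 9.193×10⁹ × 2.651×10⁰ = 2.437×10¹⁰.

N = 2.44×10¹⁰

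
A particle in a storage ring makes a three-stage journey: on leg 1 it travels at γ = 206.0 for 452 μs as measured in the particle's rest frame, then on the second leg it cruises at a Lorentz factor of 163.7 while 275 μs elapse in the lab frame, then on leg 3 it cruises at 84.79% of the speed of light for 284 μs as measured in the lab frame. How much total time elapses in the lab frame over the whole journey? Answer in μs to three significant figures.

Leg 1: γ = 206.0; Δt_1 = 206.0 × 452 = 9.311×10⁴ μs.
Leg 2: 275 μs is already measured in the lab frame.
Leg 3: 284 μs is already measured in the lab frame.
Total: 9.311×10⁴ + 275.0 + 284.0 μs.

Δt = 9.37×10⁴ μs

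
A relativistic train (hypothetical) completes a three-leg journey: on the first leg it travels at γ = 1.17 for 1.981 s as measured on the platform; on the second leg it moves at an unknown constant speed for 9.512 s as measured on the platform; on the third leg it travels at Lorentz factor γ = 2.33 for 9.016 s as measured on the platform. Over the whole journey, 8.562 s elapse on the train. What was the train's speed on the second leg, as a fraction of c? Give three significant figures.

Leg 1: γ = 1.17; τ_1 = 1.981/1.170 = 1.693 s.
Leg 2: speed unknown; τ_2 = 9.512/γ_2.
Leg 3: γ = 2.33; τ_3 = 9.016/2.330 = 3.870 s.
Total proper time: 1.693 + τ_2 + 3.870 = 8.562, so τ_2 = 8.562 − 5.563 = 2.999 s.
γ_2 = 9.512/2.999 = 3.171; β = √(1 − 1/γ²) = √0.9006.

β = 0.949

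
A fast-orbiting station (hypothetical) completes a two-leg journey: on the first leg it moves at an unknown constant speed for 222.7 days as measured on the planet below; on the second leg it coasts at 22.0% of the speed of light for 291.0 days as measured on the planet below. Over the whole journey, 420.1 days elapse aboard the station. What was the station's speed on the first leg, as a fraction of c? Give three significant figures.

Leg 1: speed unknown; τ_1 = 222.7/γ_1.
Leg 2: β = 0.220; γ = 1/√(1 − 0.220²) = 1/√0.9516 = 1.025; τ_2 = 291.0/1.025 = 283.9 days.
Total proper time: τ_1 + 283.9 = 420.1, so τ_1 = 420.1 − 283.9 = 136.2 days.
γ_1 = 222.7/136.2 = 1.635; β = √(1 − 1/γ²) = √0.6258.

β = 0.791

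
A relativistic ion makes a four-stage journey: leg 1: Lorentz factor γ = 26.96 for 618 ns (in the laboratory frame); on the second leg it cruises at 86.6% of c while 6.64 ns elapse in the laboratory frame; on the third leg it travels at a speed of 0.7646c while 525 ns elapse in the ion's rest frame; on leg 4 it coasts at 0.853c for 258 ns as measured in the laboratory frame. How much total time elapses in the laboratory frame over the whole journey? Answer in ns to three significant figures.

Δt = 1700 ns

Leg 1: 618 ns is already measured in the laboratory frame.
Leg 2: 6.64 ns is already measured in the laboratory frame.
Leg 3: γ = 1/√(1 − 0.7646²) = 1/√0.4154 = 1.552; Δt_3 = 1.552 × 525 = 814.6 ns.
Leg 4: 258 ns is already measured in the laboratory frame.
Total: 618.0 + 6.640 + 814.6 + 258.0 ns.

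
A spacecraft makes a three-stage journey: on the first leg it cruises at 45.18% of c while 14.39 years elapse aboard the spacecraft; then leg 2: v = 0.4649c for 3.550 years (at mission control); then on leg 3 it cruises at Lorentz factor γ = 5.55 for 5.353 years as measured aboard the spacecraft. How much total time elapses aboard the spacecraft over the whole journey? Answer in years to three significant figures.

Leg 1: 14.39 years is already measured aboard the spacecraft.
Leg 2: γ = 1/√(1 − 0.4649²) = 1/√0.7839 = 1.129; τ_2 = 3.550/1.129 = 3.143 years.
Leg 3: 5.353 years is already measured aboard the spacecraft.
Total: 14.39 + 3.143 + 5.353 years.

τ = 22.9 years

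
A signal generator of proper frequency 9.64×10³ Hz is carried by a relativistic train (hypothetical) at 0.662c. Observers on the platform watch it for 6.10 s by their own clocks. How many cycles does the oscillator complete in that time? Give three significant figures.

γ = 1/√(1 − 0.662²) = 1/√0.5618 = 1.334
During 6.10 s of lab time, the oscillator's proper time advances by τ = Δt/γ = 6.10/1.334 = 4.572 s = 4.572×10⁰ s.
N = f × τ = 9.64×10³ × 4.572×10⁰ = 4.407×10⁴.

N = 4.41×10⁴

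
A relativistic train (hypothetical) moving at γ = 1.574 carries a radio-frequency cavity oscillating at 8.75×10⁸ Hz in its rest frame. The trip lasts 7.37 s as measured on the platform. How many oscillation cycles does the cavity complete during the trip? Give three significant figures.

γ = 1.574
The oscillator's own cycle count is N = f × τ where τ is the proper time on the train. τ = Δt/γ = 7.37/1.574 = 4.682 s = 4.682×10⁰ s.
N = 8.75×10⁸ × 4.682×10⁰ = 4.097×10⁹.

N = 4.10×10⁹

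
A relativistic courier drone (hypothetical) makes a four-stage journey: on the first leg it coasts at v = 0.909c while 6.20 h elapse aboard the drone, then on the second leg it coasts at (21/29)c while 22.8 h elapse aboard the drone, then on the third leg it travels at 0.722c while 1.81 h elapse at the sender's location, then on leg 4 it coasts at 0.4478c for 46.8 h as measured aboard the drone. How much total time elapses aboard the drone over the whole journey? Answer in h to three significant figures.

Leg 1: 6.20 h is already measured aboard the drone.
Leg 2: 22.8 h is already measured aboard the drone.
Leg 3: γ = 1/√(1 − 0.722²) = 1/√0.4787 = 1.445; τ_3 = 1.81/1.445 = 1.252 h.
Leg 4: 46.8 h is already measured aboard the drone.
Total: 6.200 + 22.80 + 1.252 + 46.80 h.

τ = 77.1 h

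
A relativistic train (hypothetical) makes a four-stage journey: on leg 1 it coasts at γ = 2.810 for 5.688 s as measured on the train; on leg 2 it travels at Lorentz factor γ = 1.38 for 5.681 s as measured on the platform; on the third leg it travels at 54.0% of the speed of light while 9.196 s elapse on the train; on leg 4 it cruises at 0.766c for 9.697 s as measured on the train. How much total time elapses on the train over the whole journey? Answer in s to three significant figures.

τ = 28.7 s

Leg 1: 5.688 s is already measured on the train.
Leg 2: γ = 1.38; τ_2 = 5.681/1.380 = 4.117 s.
Leg 3: 9.196 s is already measured on the train.
Leg 4: 9.697 s is already measured on the train.
Total: 5.688 + 4.117 + 9.196 + 9.697 s.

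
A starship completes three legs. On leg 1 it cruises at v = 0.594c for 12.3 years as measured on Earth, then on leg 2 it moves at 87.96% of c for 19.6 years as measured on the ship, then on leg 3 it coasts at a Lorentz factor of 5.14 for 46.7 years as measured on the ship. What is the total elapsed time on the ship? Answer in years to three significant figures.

τ = 76.2 years

Leg 1: γ = 1/√(1 − 0.594²) = 1/√0.6472 = 1.243; τ_1 = 12.3/1.243 = 9.895 years.
Leg 2: 19.6 years is already measured on the ship.
Leg 3: 46.7 years is already measured on the ship.
Total: 9.895 + 19.60 + 46.70 years.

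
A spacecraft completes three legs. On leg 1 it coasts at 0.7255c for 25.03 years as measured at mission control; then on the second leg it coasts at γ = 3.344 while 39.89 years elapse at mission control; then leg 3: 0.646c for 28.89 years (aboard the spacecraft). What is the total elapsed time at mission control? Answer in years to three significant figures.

Leg 1: 25.03 years is already measured at mission control.
Leg 2: 39.89 years is already measured at mission control.
Leg 3: γ = 1/√(1 − 0.646²) = 1/√0.5827 = 1.310; Δt_3 = 1.310 × 28.89 = 37.85 years.
Total: 25.03 + 39.89 + 37.85 years.

Δt = 103 years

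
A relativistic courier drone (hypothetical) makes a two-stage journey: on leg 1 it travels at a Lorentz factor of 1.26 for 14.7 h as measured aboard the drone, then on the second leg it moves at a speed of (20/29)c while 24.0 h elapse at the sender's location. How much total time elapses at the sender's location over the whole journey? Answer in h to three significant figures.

Δt = 42.5 h

Leg 1: γ = 1.26; Δt_1 = 1.260 × 14.7 = 18.52 h.
Leg 2: 24.0 h is already measured at the sender's location.
Total: 18.52 + 24.00 h.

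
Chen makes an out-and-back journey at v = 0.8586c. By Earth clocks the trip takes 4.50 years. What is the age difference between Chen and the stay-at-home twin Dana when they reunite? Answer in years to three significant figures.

γ = 1/√(1 − 0.8586²) = 1/√0.2628 = 1.951
Chen's elapsed proper time: τ = 4.50/1.951 = 2.307 years.
Age gap = Δt − τ = 4.50 − 2.307 years.

Δt − τ = 2.19 years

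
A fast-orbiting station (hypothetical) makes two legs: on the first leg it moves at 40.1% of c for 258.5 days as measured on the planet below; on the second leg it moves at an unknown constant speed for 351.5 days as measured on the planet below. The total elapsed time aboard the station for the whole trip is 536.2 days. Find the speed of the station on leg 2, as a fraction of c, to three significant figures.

β = 0.524

Leg 1: β = 0.401; γ = 1/√(1 − 0.401²) = 1/√0.8392 = 1.092; τ_1 = 258.5/1.092 = 236.8 days.
Leg 2: speed unknown; τ_2 = 351.5/γ_2.
Total proper time: 236.8 + τ_2 = 536.2, so τ_2 = 536.2 − 236.8 = 299.4 days.
γ_2 = 351.5/299.4 = 1.174; β = √(1 − 1/γ²) = √0.2745.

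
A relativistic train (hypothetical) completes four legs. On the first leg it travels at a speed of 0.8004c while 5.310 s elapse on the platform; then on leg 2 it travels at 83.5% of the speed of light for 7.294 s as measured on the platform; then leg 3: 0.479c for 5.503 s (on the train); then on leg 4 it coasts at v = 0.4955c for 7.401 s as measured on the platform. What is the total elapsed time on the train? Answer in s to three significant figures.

τ = 19.1 s

Leg 1: γ = 1/√(1 − 0.8004²) = 1/√0.3594 = 1.668; τ_1 = 5.310/1.668 = 3.183 s.
Leg 2: β = 0.835; γ = 1/√(1 − 0.835²) = 1/√0.3028 = 1.817; τ_2 = 7.294/1.817 = 4.014 s.
Leg 3: 5.503 s is already measured on the train.
Leg 4: γ = 1/√(1 − 0.4955²) = 1/√0.7545 = 1.151; τ_4 = 7.401/1.151 = 6.429 s.
Total: 3.183 + 4.014 + 5.503 + 6.429 s.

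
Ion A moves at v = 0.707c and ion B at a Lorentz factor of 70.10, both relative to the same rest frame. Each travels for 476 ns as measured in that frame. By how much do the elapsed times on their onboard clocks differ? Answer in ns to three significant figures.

A: γ = 1/√(1 − 0.707²) = 1/√0.5002 = 1.414; τ_A = 476/1.414 = 336.6 ns.
B: γ = 70.10; τ_B = 476/70.10 = 6.790 ns.

|τ_A − τ_B| = 330 ns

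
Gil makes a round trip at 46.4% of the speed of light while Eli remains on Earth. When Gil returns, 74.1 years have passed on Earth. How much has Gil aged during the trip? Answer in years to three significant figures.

τ = 65.6 years

β = 0.464; γ = 1/√(1 − 0.464²) = 1/√0.7847 = 1.129
Gil's clock measures proper time along the trip: τ = Δt/γ = 74.1/1.129 years.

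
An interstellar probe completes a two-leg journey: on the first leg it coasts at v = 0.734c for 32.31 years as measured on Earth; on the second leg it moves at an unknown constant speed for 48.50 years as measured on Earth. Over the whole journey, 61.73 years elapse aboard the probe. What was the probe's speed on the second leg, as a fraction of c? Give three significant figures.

β = 0.572

Leg 1: γ = 1/√(1 − 0.734²) = 1/√0.4612 = 1.472; τ_1 = 32.31/1.472 = 21.94 years.
Leg 2: speed unknown; τ_2 = 48.50/γ_2.
Total proper time: 21.94 + τ_2 = 61.73, so τ_2 = 61.73 − 21.94 = 39.79 years.
γ_2 = 48.50/39.79 = 1.219; β = √(1 − 1/γ²) = √0.3270.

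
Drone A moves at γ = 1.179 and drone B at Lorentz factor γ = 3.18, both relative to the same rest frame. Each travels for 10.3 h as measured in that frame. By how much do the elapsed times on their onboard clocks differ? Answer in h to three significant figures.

A: γ = 1.179; τ_A = 10.3/1.179 = 8.736 h.
B: γ = 3.18; τ_B = 10.3/3.180 = 3.239 h.

|τ_A − τ_B| = 5.50 h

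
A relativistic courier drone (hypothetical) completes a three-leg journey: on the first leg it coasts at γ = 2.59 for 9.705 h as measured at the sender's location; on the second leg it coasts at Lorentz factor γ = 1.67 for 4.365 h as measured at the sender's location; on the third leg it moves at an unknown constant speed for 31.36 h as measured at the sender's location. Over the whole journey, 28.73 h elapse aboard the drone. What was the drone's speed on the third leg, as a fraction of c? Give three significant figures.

β = 0.701

Leg 1: γ = 2.59; τ_1 = 9.705/2.590 = 3.747 h.
Leg 2: γ = 1.67; τ_2 = 4.365/1.670 = 2.614 h.
Leg 3: speed unknown; τ_3 = 31.36/γ_3.
Total proper time: 3.747 + 2.614 + τ_3 = 28.73, so τ_3 = 28.73 − 6.361 = 22.37 h.
γ_3 = 31.36/22.37 = 1.402; β = √(1 − 1/γ²) = √0.4912.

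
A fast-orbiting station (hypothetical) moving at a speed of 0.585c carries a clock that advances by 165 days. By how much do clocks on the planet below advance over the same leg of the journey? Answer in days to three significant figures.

γ = 1/√(1 − 0.585²) = 1/√0.6578 = 1.233
The interval measured aboard the station is the proper time (both events occur at the same place in that frame); the lab-frame interval is Δt = γτ = 1.233 × 165 days.

Δt = 203 days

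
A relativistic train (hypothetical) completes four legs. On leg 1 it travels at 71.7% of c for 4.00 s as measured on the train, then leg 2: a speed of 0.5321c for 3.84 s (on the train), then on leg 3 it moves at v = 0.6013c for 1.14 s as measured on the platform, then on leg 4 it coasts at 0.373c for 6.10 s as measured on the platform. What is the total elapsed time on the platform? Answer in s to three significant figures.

Δt = 17.5 s

Leg 1: β = 0.717; γ = 1/√(1 − 0.717²) = 1/√0.4859 = 1.435; Δt_1 = 1.435 × 4.00 = 5.738 s.
Leg 2: γ = 1/√(1 − 0.5321²) = 1/√0.7169 = 1.181; Δt_2 = 1.181 × 3.84 = 4.535 s.
Leg 3: 1.14 s is already measured on the platform.
Leg 4: 6.10 s is already measured on the platform.
Total: 5.738 + 4.535 + 1.140 + 6.100 s.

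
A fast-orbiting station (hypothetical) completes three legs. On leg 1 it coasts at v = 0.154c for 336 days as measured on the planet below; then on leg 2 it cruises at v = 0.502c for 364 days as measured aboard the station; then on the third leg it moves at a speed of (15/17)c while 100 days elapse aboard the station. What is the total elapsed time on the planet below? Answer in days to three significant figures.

Δt = 969 days

Leg 1: 336 days is already measured on the planet below.
Leg 2: γ = 1/√(1 − 0.502²) = 1/√0.7480 = 1.156; Δt_2 = 1.156 × 364 = 420.9 days.
Leg 3: γ = 1/√(1 − (15/17)²) = 17/8 = 2.125; Δt_3 = 2.125 × 100 = 212.5 days.
Total: 336.0 + 420.9 + 212.5 days.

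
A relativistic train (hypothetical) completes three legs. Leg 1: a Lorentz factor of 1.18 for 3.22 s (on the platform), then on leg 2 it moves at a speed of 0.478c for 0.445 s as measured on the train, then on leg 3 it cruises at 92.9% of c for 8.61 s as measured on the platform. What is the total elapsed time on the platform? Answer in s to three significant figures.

Leg 1: 3.22 s is already measured on the platform.
Leg 2: γ = 1/√(1 − 0.478²) = 1/√0.7715 = 1.138; Δt_2 = 1.138 × 0.445 = 0.5066 s.
Leg 3: 8.61 s is already measured on the platform.
Total: 3.220 + 0.5066 + 8.610 s.

Δt = 12.3 s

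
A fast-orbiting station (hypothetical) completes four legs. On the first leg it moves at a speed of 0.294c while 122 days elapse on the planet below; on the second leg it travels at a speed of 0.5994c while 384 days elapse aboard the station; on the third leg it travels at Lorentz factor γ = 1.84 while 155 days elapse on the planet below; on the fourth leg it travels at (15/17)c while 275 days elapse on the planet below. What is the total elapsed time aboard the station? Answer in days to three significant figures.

Leg 1: γ = 1/√(1 − 0.294²) = 1/√0.9136 = 1.046; τ_1 = 122/1.046 = 116.6 days.
Leg 2: 384 days is already measured aboard the station.
Leg 3: γ = 1.84; τ_3 = 155/1.840 = 84.24 days.
Leg 4: γ = 1/√(1 − (15/17)²) = 17/8 = 2.125; τ_4 = 275/2.125 = 129.4 days.
Total: 116.6 + 384.0 + 84.24 + 129.4 days.

τ = 714 days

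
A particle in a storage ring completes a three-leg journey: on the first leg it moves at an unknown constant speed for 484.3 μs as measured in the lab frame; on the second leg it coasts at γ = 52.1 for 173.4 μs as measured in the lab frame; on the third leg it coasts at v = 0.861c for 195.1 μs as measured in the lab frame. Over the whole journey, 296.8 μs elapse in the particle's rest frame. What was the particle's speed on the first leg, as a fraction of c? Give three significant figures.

Leg 1: speed unknown; τ_1 = 484.3/γ_1.
Leg 2: γ = 52.1; τ_2 = 173.4/52.10 = 3.328 μs.
Leg 3: γ = 1/√(1 − 0.861²) = 1/√0.2587 = 1.966; τ_3 = 195.1/1.966 = 99.23 μs.
Total proper time: τ_1 + 3.328 + 99.23 = 296.8, so τ_1 = 296.8 − 102.6 = 194.2 μs.
γ_1 = 484.3/194.2 = 2.493; β = √(1 − 1/γ²) = √0.8391.

β = 0.916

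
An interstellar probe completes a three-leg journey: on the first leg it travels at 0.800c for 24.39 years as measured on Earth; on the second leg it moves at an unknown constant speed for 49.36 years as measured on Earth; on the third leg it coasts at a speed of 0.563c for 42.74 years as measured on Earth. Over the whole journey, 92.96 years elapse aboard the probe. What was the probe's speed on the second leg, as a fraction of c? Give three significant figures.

β = 0.491

Leg 1: γ = 1/√(1 − 0.800²) = 5/3 ≈ 1.667; τ_1 = 24.39/1.667 = 14.63 years.
Leg 2: speed unknown; τ_2 = 49.36/γ_2.
Leg 3: γ = 1/√(1 − 0.563²) = 1/√0.6830 = 1.210; τ_3 = 42.74/1.210 = 35.32 years.
Total proper time: 14.63 + τ_2 + 35.32 = 92.96, so τ_2 = 92.96 − 49.96 = 43.00 years.
γ_2 = 49.36/43.00 = 1.148; β = √(1 − 1/γ²) = √0.2410.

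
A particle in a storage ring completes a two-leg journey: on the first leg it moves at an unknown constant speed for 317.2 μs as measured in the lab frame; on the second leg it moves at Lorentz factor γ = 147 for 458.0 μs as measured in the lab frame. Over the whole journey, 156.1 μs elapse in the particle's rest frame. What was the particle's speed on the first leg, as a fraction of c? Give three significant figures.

Leg 1: speed unknown; τ_1 = 317.2/γ_1.
Leg 2: γ = 147; τ_2 = 458.0/147.0 = 3.116 μs.
Total proper time: τ_1 + 3.116 = 156.1, so τ_1 = 156.1 − 3.116 = 153.0 μs.
γ_1 = 317.2/153.0 = 2.073; β = √(1 − 1/γ²) = √0.7674.

β = 0.876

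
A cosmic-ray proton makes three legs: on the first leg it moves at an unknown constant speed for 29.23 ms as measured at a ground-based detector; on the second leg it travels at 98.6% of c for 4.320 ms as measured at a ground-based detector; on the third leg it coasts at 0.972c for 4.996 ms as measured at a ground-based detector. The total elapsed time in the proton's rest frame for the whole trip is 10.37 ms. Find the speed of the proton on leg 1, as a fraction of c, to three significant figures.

Leg 1: speed unknown; τ_1 = 29.23/γ_1.
Leg 2: β = 0.986; γ = 1/√(1 − 0.986²) = 1/√0.02780 = 5.997; τ_2 = 4.320/5.997 = 0.7203 ms.
Leg 3: γ = 1/√(1 − 0.972²) = 1/√0.05522 = 4.256; τ_3 = 4.996/4.256 = 1.174 ms.
Total proper time: τ_1 + 0.7203 + 1.174 = 10.37, so τ_1 = 10.37 − 1.894 = 8.476 ms.
γ_1 = 29.23/8.476 = 3.449; β = √(1 − 1/γ²) = √0.9159.

β = 0.957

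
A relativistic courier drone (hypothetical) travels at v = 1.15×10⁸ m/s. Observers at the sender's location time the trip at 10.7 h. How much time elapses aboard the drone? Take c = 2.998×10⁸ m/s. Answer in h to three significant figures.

τ = 9.88 h

β = 1.15×10⁸/2.998×10⁸ = 0.3836; γ = 1/√(1 − 0.3836²) = 1.083
The interval measured at the sender's location is the dilated one; the clock aboard the drone measures the proper time τ = Δt/γ = 10.7/1.083 h.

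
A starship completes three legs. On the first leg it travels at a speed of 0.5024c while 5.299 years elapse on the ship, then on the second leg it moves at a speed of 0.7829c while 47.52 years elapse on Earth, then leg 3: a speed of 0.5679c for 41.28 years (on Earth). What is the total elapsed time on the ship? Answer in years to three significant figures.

τ = 68.8 years

Leg 1: 5.299 years is already measured on the ship.
Leg 2: γ = 1/√(1 − 0.7829²) = 1/√0.3871 = 1.607; τ_2 = 47.52/1.607 = 29.56 years.
Leg 3: γ = 1/√(1 − 0.5679²) = 1/√0.6775 = 1.215; τ_3 = 41.28/1.215 = 33.98 years.
Total: 5.299 + 29.56 + 33.98 years.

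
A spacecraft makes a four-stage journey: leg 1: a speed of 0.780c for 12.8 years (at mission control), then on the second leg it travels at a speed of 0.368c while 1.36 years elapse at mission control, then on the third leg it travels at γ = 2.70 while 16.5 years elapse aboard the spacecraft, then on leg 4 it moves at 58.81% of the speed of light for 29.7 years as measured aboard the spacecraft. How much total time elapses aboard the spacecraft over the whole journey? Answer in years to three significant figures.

τ = 55.5 years

Leg 1: γ = 1/√(1 − 0.780²) = 1/√0.3916 = 1.598; τ_1 = 12.8/1.598 = 8.010 years.
Leg 2: γ = 1/√(1 − 0.368²) = 1/√0.8646 = 1.075; τ_2 = 1.36/1.075 = 1.265 years.
Leg 3: 16.5 years is already measured aboard the spacecraft.
Leg 4: 29.7 years is already measured aboard the spacecraft.
Total: 8.010 + 1.265 + 16.50 + 29.70 years.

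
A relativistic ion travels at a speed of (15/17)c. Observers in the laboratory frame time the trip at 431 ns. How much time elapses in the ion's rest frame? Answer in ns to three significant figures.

τ = 203 ns

γ = 1/√(1 − (15/17)²) = 17/8 = 2.125
The interval measured in the laboratory frame is the dilated one; the clock in the ion's rest frame measures the proper time τ = Δt/γ = 431/2.125 ns.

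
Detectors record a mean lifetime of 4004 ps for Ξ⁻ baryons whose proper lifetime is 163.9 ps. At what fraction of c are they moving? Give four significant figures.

γ = Δt/τ₀ = 4004/163.9 = 24.43
β = √(1 − 1/γ²) = √(1 − 0.001676) = √0.9983

β = 0.9992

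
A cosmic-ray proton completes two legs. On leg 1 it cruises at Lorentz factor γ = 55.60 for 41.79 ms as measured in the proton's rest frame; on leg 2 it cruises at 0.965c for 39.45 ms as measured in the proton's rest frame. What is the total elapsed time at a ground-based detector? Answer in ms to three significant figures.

Leg 1: γ = 55.60; Δt_1 = 55.60 × 41.79 = 2324 ms.
Leg 2: γ = 1/√(1 − 0.965²) = 1/√0.06878 = 3.813; Δt_2 = 3.813 × 39.45 = 150.4 ms.
Total: 2324 + 150.4 ms.

Δt = 2470 ms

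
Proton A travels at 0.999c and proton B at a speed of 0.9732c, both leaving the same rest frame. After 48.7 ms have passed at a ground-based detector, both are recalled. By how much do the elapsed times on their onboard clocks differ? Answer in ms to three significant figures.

|τ_A − τ_B| = 9.02 ms

A: γ = 1/√(1 − 0.999²) = 1/√0.001999 = 22.37; τ_A = 48.7/22.37 = 2.177 ms.
B: γ = 1/√(1 − 0.9732²) = 1/√0.05288 = 4.349; τ_B = 48.7/4.349 = 11.20 ms.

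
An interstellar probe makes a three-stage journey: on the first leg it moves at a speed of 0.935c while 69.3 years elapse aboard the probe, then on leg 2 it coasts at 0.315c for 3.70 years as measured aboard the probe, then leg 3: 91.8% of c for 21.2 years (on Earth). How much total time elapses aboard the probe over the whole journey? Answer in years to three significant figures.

τ = 81.4 years

Leg 1: 69.3 years is already measured aboard the probe.
Leg 2: 3.70 years is already measured aboard the probe.
Leg 3: β = 0.918; γ = 1/√(1 − 0.918²) = 1/√0.1573 = 2.522; τ_3 = 21.2/2.522 = 8.408 years.
Total: 69.30 + 3.700 + 8.408 years.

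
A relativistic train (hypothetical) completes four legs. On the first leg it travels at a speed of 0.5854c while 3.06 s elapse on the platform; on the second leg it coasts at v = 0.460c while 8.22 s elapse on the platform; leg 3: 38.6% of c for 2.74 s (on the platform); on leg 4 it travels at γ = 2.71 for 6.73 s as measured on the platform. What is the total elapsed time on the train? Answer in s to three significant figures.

Leg 1: γ = 1/√(1 − 0.5854²) = 1/√0.6573 = 1.233; τ_1 = 3.06/1.233 = 2.481 s.
Leg 2: γ = 1/√(1 − 0.460²) = 1/√0.7884 = 1.126; τ_2 = 8.22/1.126 = 7.299 s.
Leg 3: β = 0.386; γ = 1/√(1 − 0.386²) = 1/√0.8510 = 1.084; τ_3 = 2.74/1.084 = 2.528 s.
Leg 4: γ = 2.71; τ_4 = 6.73/2.710 = 2.483 s.
Total: 2.481 + 7.299 + 2.528 + 2.483 s.

τ = 14.8 s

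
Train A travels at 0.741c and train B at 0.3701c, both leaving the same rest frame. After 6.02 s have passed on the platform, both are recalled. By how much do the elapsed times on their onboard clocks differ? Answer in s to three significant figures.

A: γ = 1/√(1 − 0.741²) = 1/√0.4509 = 1.489; τ_A = 6.02/1.489 = 4.042 s.
B: γ = 1/√(1 − 0.3701²) = 1/√0.8630 = 1.076; τ_B = 6.02/1.076 = 5.593 s.

|τ_A − τ_B| = 1.55 s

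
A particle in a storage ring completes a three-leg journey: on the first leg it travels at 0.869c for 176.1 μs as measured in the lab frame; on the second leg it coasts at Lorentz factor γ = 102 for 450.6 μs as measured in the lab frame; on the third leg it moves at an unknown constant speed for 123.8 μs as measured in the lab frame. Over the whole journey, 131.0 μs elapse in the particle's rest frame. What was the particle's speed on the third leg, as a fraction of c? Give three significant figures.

β = 0.948

Leg 1: γ = 1/√(1 − 0.869²) = 1/√0.2448 = 2.021; τ_1 = 176.1/2.021 = 87.14 μs.
Leg 2: γ = 102; τ_2 = 450.6/102.0 = 4.418 μs.
Leg 3: speed unknown; τ_3 = 123.8/γ_3.
Total proper time: 87.14 + 4.418 + τ_3 = 131.0, so τ_3 = 131.0 − 91.55 = 39.45 μs.
γ_3 = 123.8/39.45 = 3.138; β = √(1 − 1/γ²) = √0.8985.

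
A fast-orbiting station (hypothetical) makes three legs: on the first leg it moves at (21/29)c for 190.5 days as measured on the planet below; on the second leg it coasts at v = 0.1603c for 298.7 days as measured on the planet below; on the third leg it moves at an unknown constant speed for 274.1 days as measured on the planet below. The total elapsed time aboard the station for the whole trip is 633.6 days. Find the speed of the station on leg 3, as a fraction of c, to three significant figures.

Leg 1: γ = 1/√(1 − (21/29)²) = 29/20 = 1.450; τ_1 = 190.5/1.450 = 131.4 days.
Leg 2: γ = 1/√(1 − 0.1603²) = 1/√0.9743 = 1.013; τ_2 = 298.7/1.013 = 294.8 days.
Leg 3: speed unknown; τ_3 = 274.1/γ_3.
Total proper time: 131.4 + 294.8 + τ_3 = 633.6, so τ_3 = 633.6 − 426.2 = 207.4 days.
γ_3 = 274.1/207.4 = 1.322; β = √(1 − 1/γ²) = √0.4276.

β = 0.654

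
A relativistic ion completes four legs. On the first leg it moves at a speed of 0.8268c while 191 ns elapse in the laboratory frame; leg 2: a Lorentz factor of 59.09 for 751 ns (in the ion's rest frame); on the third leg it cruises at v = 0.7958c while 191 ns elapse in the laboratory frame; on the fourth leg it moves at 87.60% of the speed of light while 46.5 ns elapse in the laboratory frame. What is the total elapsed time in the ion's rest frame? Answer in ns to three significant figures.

τ = 997 ns

Leg 1: γ = 1/√(1 − 0.8268²) = 1/√0.3164 = 1.778; τ_1 = 191/1.778 = 107.4 ns.
Leg 2: 751 ns is already measured in the ion's rest frame.
Leg 3: γ = 1/√(1 − 0.7958²) = 1/√0.3667 = 1.651; τ_3 = 191/1.651 = 115.7 ns.
Leg 4: β = 0.8760; γ = 1/√(1 − 0.8760²) = 1/√0.2326 = 2.073; τ_4 = 46.5/2.073 = 22.43 ns.
Total: 107.4 + 751.0 + 115.7 + 22.43 ns.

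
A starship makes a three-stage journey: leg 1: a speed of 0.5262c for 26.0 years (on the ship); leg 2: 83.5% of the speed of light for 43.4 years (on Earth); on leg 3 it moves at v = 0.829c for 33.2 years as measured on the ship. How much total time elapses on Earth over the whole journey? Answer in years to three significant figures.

Δt = 133 years

Leg 1: γ = 1/√(1 − 0.5262²) = 1/√0.7231 = 1.176; Δt_1 = 1.176 × 26.0 = 30.58 years.
Leg 2: 43.4 years is already measured on Earth.
Leg 3: γ = 1/√(1 − 0.829²) = 1/√0.3128 = 1.788; Δt_3 = 1.788 × 33.2 = 59.37 years.
Total: 30.58 + 43.40 + 59.37 years.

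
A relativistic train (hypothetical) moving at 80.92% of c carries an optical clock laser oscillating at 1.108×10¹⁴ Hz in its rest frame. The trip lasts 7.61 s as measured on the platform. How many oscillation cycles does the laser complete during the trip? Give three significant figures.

β = 0.8092; γ = 1/√(1 − 0.8092²) = 1/√0.3452 = 1.702
The oscillator's own cycle count is N = f × τ where τ is the proper time on the train. τ = Δt/γ = 7.61/1.702 = 4.471 s = 4.471×10⁰ s.
N = 1.108×10¹⁴ × 4.471×10⁰ = 4.954×10¹⁴.

N = 4.95×10¹⁴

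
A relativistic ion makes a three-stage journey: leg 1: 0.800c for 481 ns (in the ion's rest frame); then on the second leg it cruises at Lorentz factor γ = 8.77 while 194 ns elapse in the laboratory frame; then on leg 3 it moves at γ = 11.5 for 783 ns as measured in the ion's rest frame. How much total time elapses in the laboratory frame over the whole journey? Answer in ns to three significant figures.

Δt = 1.00×10⁴ ns

Leg 1: γ = 1/√(1 − 0.800²) = 5/3 ≈ 1.667; Δt_1 = 1.667 × 481 = 801.7 ns.
Leg 2: 194 ns is already measured in the laboratory frame.
Leg 3: γ = 11.5; Δt_3 = 11.50 × 783 = 9004 ns.
Total: 801.7 + 194.0 + 9004 ns.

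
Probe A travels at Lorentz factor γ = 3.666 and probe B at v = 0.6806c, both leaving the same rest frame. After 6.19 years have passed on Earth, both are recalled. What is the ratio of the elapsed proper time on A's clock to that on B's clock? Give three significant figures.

A: γ = 3.666. B: γ = 1/√(1 − 0.6806²) = 1/√0.5368 = 1.365.
τ_A/τ_B = γ_B/γ_A = 1.365/3.666 = 0.3723, so τ_A/τ_B = 0.3723.

τ_A/τ_B = 0.372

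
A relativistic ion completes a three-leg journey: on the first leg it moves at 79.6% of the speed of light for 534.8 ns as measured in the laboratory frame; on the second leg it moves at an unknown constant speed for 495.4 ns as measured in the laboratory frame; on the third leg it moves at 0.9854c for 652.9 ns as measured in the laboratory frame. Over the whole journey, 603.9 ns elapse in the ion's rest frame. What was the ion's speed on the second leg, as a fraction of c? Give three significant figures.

β = 0.940

Leg 1: β = 0.796; γ = 1/√(1 − 0.796²) = 1/√0.3664 = 1.652; τ_1 = 534.8/1.652 = 323.7 ns.
Leg 2: speed unknown; τ_2 = 495.4/γ_2.
Leg 3: γ = 1/√(1 − 0.9854²) = 1/√0.02899 = 5.874; τ_3 = 652.9/5.874 = 111.2 ns.
Total proper time: 323.7 + τ_2 + 111.2 = 603.9, so τ_2 = 603.9 − 434.9 = 169.0 ns.
γ_2 = 495.4/169.0 = 2.931; β = √(1 − 1/γ²) = √0.8836.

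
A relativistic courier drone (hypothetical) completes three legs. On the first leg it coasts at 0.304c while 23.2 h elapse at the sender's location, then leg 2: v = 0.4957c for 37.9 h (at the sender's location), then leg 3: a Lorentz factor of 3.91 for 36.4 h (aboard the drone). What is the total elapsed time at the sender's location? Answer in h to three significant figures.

Leg 1: 23.2 h is already measured at the sender's location.
Leg 2: 37.9 h is already measured at the sender's location.
Leg 3: γ = 3.91; Δt_3 = 3.910 × 36.4 = 142.3 h.
Total: 23.20 + 37.90 + 142.3 h.

Δt = 203 h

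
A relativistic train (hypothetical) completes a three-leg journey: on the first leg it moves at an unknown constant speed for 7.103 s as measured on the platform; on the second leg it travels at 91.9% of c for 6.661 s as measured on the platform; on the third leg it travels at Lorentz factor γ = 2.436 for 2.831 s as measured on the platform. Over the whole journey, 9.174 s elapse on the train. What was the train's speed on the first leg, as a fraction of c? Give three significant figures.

β = 0.652

Leg 1: speed unknown; τ_1 = 7.103/γ_1.
Leg 2: β = 0.919; γ = 1/√(1 − 0.919²) = 1/√0.1554 = 2.536; τ_2 = 6.661/2.536 = 2.626 s.
Leg 3: γ = 2.436; τ_3 = 2.831/2.436 = 1.162 s.
Total proper time: τ_1 + 2.626 + 1.162 = 9.174, so τ_1 = 9.174 − 3.788 = 5.386 s.
γ_1 = 7.103/5.386 = 1.319; β = √(1 − 1/γ²) = √0.4251.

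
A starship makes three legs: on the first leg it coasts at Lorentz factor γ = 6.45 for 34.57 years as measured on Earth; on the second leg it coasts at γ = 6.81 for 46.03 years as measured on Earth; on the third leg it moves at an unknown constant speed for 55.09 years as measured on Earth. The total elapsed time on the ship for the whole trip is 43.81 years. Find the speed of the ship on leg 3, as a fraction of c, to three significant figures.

Leg 1: γ = 6.45; τ_1 = 34.57/6.450 = 5.360 years.
Leg 2: γ = 6.81; τ_2 = 46.03/6.810 = 6.759 years.
Leg 3: speed unknown; τ_3 = 55.09/γ_3.
Total proper time: 5.360 + 6.759 + τ_3 = 43.81, so τ_3 = 43.81 − 12.12 = 31.69 years.
γ_3 = 55.09/31.69 = 1.738; β = √(1 − 1/γ²) = √0.6691.

β = 0.818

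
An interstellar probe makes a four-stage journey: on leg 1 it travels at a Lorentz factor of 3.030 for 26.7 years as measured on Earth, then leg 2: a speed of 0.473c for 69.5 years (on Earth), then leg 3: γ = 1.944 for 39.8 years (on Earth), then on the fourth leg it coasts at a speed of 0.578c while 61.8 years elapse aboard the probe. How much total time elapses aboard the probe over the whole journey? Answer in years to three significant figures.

τ = 152 years

Leg 1: γ = 3.030; τ_1 = 26.7/3.030 = 8.812 years.
Leg 2: γ = 1/√(1 − 0.473²) = 1/√0.7763 = 1.135; τ_2 = 69.5/1.135 = 61.23 years.
Leg 3: γ = 1.944; τ_3 = 39.8/1.944 = 20.47 years.
Leg 4: 61.8 years is already measured aboard the probe.
Total: 8.812 + 61.23 + 20.47 + 61.80 years.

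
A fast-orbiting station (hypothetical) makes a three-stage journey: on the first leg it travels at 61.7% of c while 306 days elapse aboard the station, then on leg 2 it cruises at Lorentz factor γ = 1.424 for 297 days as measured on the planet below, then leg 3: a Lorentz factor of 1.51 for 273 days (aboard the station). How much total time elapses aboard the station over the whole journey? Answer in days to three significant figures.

Leg 1: 306 days is already measured aboard the station.
Leg 2: γ = 1.424; τ_2 = 297/1.424 = 208.6 days.
Leg 3: 273 days is already measured aboard the station.
Total: 306.0 + 208.6 + 273.0 days.

τ = 788 days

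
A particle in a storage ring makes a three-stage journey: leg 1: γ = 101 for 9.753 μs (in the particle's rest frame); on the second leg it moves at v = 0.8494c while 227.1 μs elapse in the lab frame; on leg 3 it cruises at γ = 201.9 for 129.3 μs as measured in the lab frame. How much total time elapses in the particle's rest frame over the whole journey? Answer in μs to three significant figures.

Leg 1: 9.753 μs is already measured in the particle's rest frame.
Leg 2: γ = 1/√(1 − 0.8494²) = 1/√0.2785 = 1.895; τ_2 = 227.1/1.895 = 119.9 μs.
Leg 3: γ = 201.9; τ_3 = 129.3/201.9 = 0.6404 μs.
Total: 9.753 + 119.9 + 0.6404 μs.

τ = 130 μs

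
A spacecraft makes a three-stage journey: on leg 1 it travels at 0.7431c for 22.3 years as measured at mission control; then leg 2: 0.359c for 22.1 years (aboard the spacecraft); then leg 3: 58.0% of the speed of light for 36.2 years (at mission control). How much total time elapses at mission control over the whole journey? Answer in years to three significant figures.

Leg 1: 22.3 years is already measured at mission control.
Leg 2: γ = 1/√(1 − 0.359²) = 1/√0.8711 = 1.071; Δt_2 = 1.071 × 22.1 = 23.68 years.
Leg 3: 36.2 years is already measured at mission control.
Total: 22.30 + 23.68 + 36.20 years.

Δt = 82.2 years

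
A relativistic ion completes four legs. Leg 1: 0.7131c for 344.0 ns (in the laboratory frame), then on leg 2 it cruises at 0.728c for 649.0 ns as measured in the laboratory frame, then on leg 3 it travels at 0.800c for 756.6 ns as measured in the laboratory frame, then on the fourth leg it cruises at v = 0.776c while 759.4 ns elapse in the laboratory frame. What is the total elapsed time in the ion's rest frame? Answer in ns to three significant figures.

τ = 1620 ns

Leg 1: γ = 1/√(1 − 0.7131²) = 1/√0.4915 = 1.426; τ_1 = 344.0/1.426 = 241.2 ns.
Leg 2: γ = 1/√(1 − 0.728²) = 1/√0.4700 = 1.459; τ_2 = 649.0/1.459 = 444.9 ns.
Leg 3: γ = 1/√(1 − 0.800²) = 5/3 ≈ 1.667; τ_3 = 756.6/1.667 = 454.0 ns.
Leg 4: γ = 1/√(1 − 0.776²) = 1/√0.3978 = 1.585; τ_4 = 759.4/1.585 = 479.0 ns.
Total: 241.2 + 444.9 + 454.0 + 479.0 ns.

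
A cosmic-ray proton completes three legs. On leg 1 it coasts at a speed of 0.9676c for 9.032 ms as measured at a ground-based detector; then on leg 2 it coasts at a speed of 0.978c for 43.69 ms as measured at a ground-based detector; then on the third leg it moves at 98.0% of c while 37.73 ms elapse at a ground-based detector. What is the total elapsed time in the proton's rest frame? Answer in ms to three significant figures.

τ = 18.9 ms

Leg 1: γ = 1/√(1 − 0.9676²) = 1/√0.06375 = 3.961; τ_1 = 9.032/3.961 = 2.280 ms.
Leg 2: γ = 1/√(1 − 0.978²) = 1/√0.04352 = 4.794; τ_2 = 43.69/4.794 = 9.114 ms.
Leg 3: β = 0.980; γ = 1/√(1 − 0.980²) = 1/√0.03960 = 5.025; τ_3 = 37.73/5.025 = 7.508 ms.
Total: 2.280 + 9.114 + 7.508 ms.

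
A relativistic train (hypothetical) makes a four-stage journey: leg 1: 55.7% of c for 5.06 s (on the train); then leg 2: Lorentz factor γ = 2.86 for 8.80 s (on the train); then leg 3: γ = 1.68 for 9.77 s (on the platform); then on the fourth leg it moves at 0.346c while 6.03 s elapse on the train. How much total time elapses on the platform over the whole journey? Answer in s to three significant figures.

Δt = 47.5 s

Leg 1: β = 0.557; γ = 1/√(1 − 0.557²) = 1/√0.6898 = 1.204; Δt_1 = 1.204 × 5.06 = 6.093 s.
Leg 2: γ = 2.86; Δt_2 = 2.860 × 8.80 = 25.17 s.
Leg 3: 9.77 s is already measured on the platform.
Leg 4: γ = 1/√(1 − 0.346²) = 1/√0.8803 = 1.066; Δt_4 = 1.066 × 6.03 = 6.427 s.
Total: 6.093 + 25.17 + 9.770 + 6.427 s.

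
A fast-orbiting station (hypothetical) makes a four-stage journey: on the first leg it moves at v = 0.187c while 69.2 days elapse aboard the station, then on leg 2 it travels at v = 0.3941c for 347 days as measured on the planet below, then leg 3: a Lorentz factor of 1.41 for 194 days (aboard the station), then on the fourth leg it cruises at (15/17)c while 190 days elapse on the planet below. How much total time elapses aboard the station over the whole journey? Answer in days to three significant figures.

Leg 1: 69.2 days is already measured aboard the station.
Leg 2: γ = 1/√(1 − 0.3941²) = 1/√0.8447 = 1.088; τ_2 = 347/1.088 = 318.9 days.
Leg 3: 194 days is already measured aboard the station.
Leg 4: γ = 1/√(1 − (15/17)²) = 17/8 = 2.125; τ_4 = 190/2.125 = 89.41 days.
Total: 69.20 + 318.9 + 194.0 + 89.41 days.

τ = 672 days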